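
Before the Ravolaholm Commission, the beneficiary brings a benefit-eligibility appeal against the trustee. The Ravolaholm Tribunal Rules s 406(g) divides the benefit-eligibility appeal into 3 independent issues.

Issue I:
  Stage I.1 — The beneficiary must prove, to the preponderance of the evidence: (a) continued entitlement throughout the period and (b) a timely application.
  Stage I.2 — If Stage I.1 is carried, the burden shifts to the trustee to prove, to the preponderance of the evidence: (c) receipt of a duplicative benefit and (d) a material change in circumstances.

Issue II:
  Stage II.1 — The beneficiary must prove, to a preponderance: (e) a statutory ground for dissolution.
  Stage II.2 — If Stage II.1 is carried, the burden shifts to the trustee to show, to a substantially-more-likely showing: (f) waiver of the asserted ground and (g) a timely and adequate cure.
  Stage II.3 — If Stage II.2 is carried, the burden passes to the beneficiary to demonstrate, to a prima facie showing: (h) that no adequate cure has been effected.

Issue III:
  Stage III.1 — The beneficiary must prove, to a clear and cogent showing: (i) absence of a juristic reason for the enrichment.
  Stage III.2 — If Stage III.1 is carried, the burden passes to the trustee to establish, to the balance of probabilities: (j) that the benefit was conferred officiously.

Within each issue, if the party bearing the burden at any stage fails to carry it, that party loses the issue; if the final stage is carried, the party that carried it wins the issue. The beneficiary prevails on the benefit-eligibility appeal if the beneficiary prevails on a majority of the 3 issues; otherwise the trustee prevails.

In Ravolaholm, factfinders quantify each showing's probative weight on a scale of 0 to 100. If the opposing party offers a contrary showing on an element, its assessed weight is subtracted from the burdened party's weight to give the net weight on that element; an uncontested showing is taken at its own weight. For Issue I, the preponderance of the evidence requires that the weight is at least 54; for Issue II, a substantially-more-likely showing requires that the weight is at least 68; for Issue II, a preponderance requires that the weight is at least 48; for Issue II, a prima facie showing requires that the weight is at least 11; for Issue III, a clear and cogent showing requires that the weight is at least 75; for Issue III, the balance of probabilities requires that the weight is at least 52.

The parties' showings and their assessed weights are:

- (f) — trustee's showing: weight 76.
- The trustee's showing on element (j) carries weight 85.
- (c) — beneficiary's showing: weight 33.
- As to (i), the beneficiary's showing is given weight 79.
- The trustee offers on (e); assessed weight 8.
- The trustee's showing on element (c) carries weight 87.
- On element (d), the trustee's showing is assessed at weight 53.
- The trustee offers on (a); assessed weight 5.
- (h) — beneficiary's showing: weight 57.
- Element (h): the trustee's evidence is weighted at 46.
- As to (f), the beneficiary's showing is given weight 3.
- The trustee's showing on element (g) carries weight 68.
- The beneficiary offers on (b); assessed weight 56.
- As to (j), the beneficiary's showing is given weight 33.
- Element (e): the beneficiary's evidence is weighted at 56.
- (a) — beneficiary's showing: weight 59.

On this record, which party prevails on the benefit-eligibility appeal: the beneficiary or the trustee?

beneficiary

— Issue I —
Stage I.1 (beneficiary, the preponderance of the evidence, weight is at least 54): (a) net 59−5=54 ≥ 54 — meets; (b) 56 ≥ 54 — meets.
  The beneficiary carries Stage I.1; the trustee now bears the burden.
Stage I.2 (trustee, the preponderance of the evidence, weight is at least 54): (c) net 87−33=54 ≥ 54 — meets; (d) 53 < 54 — fails.
  Not every element is met, so the trustee fails to carry Stage I.2.
So the beneficiary prevails on this issue.
— Issue II —
At Stage II.1 the beneficiary must meet a preponderance (weight is at least 48): on (e) the weight is 56 less the opposing 8 gives net 48, which does reach 48, so (e) meets the standard.
  Stage II.1 carried; the burden shifts to the trustee.
At Stage II.2 the trustee must meet a substantially-more-likely showing (weight is at least 68): on (f) the weight is 76 less the opposing 3 gives net 73, which does reach 68, so (f) meets the standard; on (g) the weight is 68, ≥ 68, so (g) meets the standard.
  All elements met. The burden passes to the beneficiary.
At Stage II.3 the beneficiary must meet a prima facie showing (weight is at least 11): on (h) the weight is 57 less the opposing 46 gives net 11, ≥ 11, so (h) meets the standard.
  All elements met at the final stage.
All stages carried — the beneficiary prevails on this issue.
— Issue III —
Stage III.1 (beneficiary, a clear and cogent showing, weight is at least 75): (i) 79 ≥ 75 — meets.
  Stage III.1 carried; the burden shifts to the trustee.
Stage III.2 (trustee, the balance of probabilities, weight is at least 52): (j) net 85−33=52 ≥ 52 — meets.
  All elements met at the final stage.
Every stage carried; the trustee prevails on this issue.
Per-issue: Issue I → beneficiary; Issue II → beneficiary; Issue III → trustee. The beneficiary must prevail on a majority of issues; overall, the beneficiary prevails.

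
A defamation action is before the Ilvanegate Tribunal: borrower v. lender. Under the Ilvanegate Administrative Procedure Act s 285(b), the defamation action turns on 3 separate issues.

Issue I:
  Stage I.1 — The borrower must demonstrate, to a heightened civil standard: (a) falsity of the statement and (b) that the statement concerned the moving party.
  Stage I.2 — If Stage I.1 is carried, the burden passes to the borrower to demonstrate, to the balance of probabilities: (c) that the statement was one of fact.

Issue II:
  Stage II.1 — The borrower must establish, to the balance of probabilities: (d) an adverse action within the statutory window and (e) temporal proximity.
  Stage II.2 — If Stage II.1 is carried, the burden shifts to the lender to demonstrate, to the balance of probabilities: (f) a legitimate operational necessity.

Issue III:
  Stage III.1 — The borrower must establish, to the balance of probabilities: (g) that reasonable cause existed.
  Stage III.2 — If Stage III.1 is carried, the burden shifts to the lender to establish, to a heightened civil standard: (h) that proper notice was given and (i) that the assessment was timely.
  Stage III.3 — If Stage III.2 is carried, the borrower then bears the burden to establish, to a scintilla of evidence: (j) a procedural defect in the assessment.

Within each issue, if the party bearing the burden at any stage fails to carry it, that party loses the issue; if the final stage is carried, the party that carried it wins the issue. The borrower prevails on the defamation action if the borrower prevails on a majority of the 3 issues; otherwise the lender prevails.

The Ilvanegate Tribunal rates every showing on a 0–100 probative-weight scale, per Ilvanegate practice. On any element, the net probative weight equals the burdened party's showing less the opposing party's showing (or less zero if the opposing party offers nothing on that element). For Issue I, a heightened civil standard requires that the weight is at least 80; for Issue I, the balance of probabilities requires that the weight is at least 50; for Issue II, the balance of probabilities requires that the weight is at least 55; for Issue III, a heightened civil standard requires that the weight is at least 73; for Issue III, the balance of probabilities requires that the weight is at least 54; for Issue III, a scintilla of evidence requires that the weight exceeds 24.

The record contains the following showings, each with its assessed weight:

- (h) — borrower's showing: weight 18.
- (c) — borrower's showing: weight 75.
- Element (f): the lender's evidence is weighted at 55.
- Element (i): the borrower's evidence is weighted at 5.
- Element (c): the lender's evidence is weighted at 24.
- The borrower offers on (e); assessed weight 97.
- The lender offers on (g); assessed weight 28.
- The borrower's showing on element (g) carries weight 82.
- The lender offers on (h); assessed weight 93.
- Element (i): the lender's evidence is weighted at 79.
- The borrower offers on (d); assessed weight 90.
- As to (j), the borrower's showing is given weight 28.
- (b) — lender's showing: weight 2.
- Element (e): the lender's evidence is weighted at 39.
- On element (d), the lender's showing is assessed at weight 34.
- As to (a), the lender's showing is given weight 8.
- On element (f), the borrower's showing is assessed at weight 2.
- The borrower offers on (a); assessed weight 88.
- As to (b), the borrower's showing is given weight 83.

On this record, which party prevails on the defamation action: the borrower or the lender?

— Issue I —
Stage I.1 (borrower, a heightened civil standard, weight is at least 80): (a) net 88−8=80 ≥ 80 — meets; (b) net 83−2=81 ≥ 80 — meets.
  Stage I.1 is satisfied; the borrower continues to bear the burden.
Stage I.2 (borrower, the balance of probabilities, weight is at least 50): (c) net 75−24=51 ≥ 50 — meets.
  Stage I.2 carried; the final stage is satisfied.
Every stage carried; the borrower prevails on this issue.
— Issue II —
At Stage II.1 the borrower must meet the balance of probabilities (weight is at least 55): on (d) the weight is 90 less the opposing 34 gives net 56, ≥ 55, so (d) meets the standard; on (e) the weight is 97 less the opposing 39 gives net 58, ≥ 55, so (e) meets the standard.
  The borrower carries Stage II.1; the lender now bears the burden.
At Stage II.2 the lender must meet the balance of probabilities (weight is at least 55): on (f) the weight is 55 less the opposing 2 gives net 53, < 55, so (f) does not meet the standard.
  Stage II.2 not carried; the lender fails its burden.
The analysis ends at Stage II.2; the borrower prevails on this issue.
— Issue III —
Stage III.1 — burden on borrower; standard: the balance of probabilities (weight is at least 54).
    (g): 82 − 28 = 54 ≥ 54 [met]
  All elements met. The burden passes to the lender.
Stage III.2 — burden on lender; standard: a heightened civil standard (weight is at least 73).
    (h): 93 − 18 = 75 ≥ 73 [met]
    (i): 79 − 5 = 74 ≥ 73 [met]
  Stage III.2 carried; the burden shifts to the borrower.
Stage III.3 — burden on borrower; standard: a scintilla of evidence (weight exceeds 24).
    (j): 28 > 24 [met]
  All elements met at the final stage.
All stages carried — the borrower prevails on this issue.
Per-issue: Issue I → borrower; Issue II → borrower; Issue III → borrower. The borrower must prevail on a majority of issues; overall, the borrower prevails.

borrower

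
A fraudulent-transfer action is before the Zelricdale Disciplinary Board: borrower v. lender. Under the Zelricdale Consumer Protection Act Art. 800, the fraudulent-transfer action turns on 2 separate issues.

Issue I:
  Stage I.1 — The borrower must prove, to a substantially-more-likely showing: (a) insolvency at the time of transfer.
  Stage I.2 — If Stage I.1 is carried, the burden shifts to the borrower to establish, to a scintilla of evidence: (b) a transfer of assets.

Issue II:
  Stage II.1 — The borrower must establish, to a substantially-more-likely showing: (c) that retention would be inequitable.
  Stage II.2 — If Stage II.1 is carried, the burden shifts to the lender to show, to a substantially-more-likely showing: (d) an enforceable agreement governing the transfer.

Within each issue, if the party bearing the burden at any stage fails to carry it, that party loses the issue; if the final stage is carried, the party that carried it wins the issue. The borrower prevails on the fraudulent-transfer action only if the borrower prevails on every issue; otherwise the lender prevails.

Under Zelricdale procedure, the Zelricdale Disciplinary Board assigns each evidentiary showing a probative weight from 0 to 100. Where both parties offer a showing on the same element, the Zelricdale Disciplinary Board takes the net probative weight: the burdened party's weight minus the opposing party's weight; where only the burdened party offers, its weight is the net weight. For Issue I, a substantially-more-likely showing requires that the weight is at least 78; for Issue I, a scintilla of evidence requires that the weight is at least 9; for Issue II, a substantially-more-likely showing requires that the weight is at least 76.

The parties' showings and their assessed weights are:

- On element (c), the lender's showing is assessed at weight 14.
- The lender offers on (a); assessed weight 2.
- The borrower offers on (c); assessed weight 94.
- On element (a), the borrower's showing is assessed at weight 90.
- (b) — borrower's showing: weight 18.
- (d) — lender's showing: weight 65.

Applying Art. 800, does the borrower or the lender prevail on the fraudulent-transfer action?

— Issue I —
At Stage I.1 the borrower must meet a substantially-more-likely showing (weight is at least 78): on (a) the weight is 90 less the opposing 2 gives net 88, which does reach 78, so (a) meets the standard.
  All elements met. The borrower retains the burden for Stage I.2.
At Stage I.2 the borrower must meet a scintilla of evidence (weight is at least 9): on (b) the weight is 18, which does reach 9, so (b) meets the standard.
  Stage I.2 carried; the final stage is satisfied.
Every stage carried; the borrower prevails on this issue.
— Issue II —
Stage II.1 — burden on borrower; standard: a substantially-more-likely showing (weight is at least 76).
    (c): 94 − 14 = 80 ≥ 76 [met]
  Stage II.1 is satisfied; the onus moves to the lender.
Stage II.2 — burden on lender; standard: a substantially-more-likely showing (weight is at least 76).
    (d): 65 < 76 [not met]
  The lender does not carry Stage II.2.
The analysis ends at Stage II.2; the borrower prevails on this issue.
Per-issue: Issue I → borrower; Issue II → borrower. The borrower must prevail on every issue; overall, the borrower prevails.

borrower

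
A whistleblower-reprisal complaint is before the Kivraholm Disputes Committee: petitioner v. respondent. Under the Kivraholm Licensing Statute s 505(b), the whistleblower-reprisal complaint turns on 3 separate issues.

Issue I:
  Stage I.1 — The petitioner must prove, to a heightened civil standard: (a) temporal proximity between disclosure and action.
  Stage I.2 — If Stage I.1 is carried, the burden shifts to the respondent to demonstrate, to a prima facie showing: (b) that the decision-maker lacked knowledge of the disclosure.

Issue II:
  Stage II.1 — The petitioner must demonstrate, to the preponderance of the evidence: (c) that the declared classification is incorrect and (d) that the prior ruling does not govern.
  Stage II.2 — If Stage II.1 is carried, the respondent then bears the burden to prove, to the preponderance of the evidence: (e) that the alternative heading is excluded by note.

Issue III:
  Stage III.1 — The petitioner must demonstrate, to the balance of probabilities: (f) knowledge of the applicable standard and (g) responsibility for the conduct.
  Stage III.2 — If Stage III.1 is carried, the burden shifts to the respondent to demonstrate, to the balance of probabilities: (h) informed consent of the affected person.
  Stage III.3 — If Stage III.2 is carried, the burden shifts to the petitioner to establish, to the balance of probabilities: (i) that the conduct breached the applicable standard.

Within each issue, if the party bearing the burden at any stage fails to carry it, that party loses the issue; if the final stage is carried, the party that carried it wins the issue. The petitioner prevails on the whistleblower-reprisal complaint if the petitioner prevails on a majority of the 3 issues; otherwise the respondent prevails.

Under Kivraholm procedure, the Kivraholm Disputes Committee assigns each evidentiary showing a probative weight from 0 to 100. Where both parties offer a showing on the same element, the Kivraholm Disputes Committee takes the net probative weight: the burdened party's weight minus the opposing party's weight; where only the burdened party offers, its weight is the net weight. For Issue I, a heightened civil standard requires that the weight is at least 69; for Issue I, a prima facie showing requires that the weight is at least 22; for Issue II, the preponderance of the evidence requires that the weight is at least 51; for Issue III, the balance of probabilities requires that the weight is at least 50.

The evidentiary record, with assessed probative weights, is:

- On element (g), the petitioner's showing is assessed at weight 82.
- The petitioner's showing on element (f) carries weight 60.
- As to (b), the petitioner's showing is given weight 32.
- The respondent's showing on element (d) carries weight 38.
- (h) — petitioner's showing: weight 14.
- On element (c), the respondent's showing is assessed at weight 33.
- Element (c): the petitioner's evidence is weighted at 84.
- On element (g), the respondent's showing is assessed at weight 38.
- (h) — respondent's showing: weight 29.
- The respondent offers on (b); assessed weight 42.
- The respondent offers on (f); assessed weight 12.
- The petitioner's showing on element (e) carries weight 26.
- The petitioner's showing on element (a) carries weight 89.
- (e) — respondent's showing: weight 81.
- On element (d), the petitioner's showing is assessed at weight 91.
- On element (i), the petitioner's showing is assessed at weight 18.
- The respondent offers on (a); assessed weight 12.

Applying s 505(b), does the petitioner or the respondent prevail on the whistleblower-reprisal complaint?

— Issue I —
Stage I.1 (petitioner, a heightened civil standard, weight is at least 69): (a) net 89−12=77 ≥ 69 — meets.
  The petitioner carries Stage I.1; the respondent now bears the burden.
Stage I.2 (respondent, a prima facie showing, weight is at least 22): (b) net 42−32=10 < 22 — fails.
  Stage I.2 not carried; the respondent fails its burden.
So the petitioner prevails on this issue.
— Issue II —
Stage II.1 (petitioner, the preponderance of the evidence, weight is at least 51): (c) net 84−33=51 ≥ 51 — meets; (d) net 91−38=53 ≥ 51 — meets.
  Stage II.1 carried; the burden shifts to the respondent.
Stage II.2 (respondent, the preponderance of the evidence, weight is at least 51): (e) net 81−26=55 ≥ 51 — meets.
  Stage II.2 carried; the final stage is satisfied.
With every stage satisfied, the respondent prevails on this issue.
— Issue III —
Stage III.1 — burden on petitioner; standard: the balance of probabilities (weight is at least 50).
    (f): 60 − 12 = 48 < 50 [not met]
    (g): 82 − 38 = 44 < 50 [not met]
  Not every element is met, so the petitioner fails to carry Stage III.1.
The analysis ends at Stage III.1; the respondent prevails on this issue.
Per-issue: Issue I → petitioner; Issue II → respondent; Issue III → respondent. The petitioner must prevail on a majority of issues; overall, the respondent prevails.

respondent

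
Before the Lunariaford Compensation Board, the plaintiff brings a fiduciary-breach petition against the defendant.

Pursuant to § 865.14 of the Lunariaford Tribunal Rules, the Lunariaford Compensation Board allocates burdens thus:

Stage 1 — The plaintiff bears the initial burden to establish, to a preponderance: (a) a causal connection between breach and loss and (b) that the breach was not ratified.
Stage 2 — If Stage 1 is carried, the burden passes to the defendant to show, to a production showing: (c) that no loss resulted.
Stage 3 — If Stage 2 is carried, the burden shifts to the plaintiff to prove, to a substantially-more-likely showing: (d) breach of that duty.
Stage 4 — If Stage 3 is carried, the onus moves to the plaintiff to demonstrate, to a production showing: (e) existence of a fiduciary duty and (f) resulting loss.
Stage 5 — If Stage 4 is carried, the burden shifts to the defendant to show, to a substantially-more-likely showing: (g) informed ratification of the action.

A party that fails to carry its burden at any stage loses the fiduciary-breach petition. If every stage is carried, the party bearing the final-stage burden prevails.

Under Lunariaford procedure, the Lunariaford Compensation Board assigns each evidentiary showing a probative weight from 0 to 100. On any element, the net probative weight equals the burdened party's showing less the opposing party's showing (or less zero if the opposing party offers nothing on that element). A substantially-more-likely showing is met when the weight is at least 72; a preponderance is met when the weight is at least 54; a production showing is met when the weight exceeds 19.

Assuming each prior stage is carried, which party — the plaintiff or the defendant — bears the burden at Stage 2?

defendant

Stage 2's rule assigns the burden to the defendant (to a production showing).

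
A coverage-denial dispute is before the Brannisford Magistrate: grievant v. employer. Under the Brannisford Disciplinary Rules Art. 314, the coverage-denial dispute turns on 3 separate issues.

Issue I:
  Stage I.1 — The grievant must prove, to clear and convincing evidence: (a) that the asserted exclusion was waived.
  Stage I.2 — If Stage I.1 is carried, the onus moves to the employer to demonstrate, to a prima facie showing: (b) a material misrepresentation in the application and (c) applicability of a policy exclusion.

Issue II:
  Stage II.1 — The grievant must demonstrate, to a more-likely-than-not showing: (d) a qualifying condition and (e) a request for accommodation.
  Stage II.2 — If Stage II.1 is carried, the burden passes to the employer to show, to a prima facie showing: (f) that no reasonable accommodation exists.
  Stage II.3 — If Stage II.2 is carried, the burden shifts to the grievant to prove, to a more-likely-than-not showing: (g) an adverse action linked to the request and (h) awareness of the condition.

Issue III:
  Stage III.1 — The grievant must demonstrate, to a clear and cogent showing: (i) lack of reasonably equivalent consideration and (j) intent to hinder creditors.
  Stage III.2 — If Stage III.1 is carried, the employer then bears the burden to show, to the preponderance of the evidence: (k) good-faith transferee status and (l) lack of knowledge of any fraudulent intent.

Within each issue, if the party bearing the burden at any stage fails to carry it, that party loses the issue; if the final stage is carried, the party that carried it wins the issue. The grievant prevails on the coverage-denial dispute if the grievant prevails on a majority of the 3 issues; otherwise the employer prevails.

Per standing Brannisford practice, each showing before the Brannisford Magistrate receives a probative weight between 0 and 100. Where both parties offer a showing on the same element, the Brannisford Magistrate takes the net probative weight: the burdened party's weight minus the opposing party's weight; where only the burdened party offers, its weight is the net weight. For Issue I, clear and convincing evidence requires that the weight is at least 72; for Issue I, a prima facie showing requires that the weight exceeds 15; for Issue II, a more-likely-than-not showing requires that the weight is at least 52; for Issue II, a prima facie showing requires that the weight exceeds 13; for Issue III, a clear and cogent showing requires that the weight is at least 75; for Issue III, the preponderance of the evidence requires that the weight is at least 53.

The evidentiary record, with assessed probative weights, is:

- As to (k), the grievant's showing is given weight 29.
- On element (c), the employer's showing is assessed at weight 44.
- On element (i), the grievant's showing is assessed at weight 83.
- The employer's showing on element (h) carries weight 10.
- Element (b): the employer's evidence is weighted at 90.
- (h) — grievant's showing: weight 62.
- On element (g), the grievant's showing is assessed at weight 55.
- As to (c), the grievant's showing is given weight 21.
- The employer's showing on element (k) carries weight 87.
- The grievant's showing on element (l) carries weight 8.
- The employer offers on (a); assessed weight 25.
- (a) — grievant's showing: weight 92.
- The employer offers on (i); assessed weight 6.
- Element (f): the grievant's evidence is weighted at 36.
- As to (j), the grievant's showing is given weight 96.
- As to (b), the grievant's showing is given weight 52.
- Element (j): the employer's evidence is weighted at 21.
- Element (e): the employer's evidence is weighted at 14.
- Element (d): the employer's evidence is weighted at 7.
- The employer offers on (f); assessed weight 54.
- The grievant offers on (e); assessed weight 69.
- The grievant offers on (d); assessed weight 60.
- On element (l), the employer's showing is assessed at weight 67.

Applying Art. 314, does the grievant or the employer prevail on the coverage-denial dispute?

— Issue I —
At Stage I.1 the grievant must meet clear and convincing evidence (weight is at least 72): on (a) the weight is 92 less the opposing 25 gives net 67, which does not reach 72, so (a) does not meet the standard.
  Not every element is met, so the grievant fails to carry Stage I.1.
So the employer prevails on this issue.
— Issue II —
Stage II.1 — burden on grievant; standard: a more-likely-than-not showing (weight is at least 52).
    (d): 60 − 7 = 53 ≥ 52 [met]
    (e): 69 − 14 = 55 ≥ 52 [met]
  The grievant carries Stage II.1; the employer now bears the burden.
Stage II.2 — burden on employer; standard: a prima facie showing (weight exceeds 13).
    (f): 54 − 36 = 18 > 13 [met]
  The employer carries Stage II.2; the grievant now bears the burden.
Stage II.3 — burden on grievant; standard: a more-likely-than-not showing (weight is at least 52).
    (g): 55 ≥ 52 [met]
    (h): 62 − 10 = 52 ≥ 52 [met]
  All elements met at the final stage.
With every stage satisfied, the grievant prevails on this issue.
— Issue III —
At Stage III.1 the grievant must meet a clear and cogent showing (weight is at least 75): on (i) the weight is 83 less the opposing 6 gives net 77, which does reach 75, so (i) meets the standard; on (j) the weight is 96 less the opposing 21 gives net 75, which does reach 75, so (j) meets the standard.
  All elements met. The burden passes to the employer.
At Stage III.2 the employer must meet the preponderance of the evidence (weight is at least 53): on (k) the weight is 87 less the opposing 29 gives net 58, which does reach 53, so (k) meets the standard; on (l) the weight is 67 less the opposing 8 gives net 59, ≥ 53, so (l) meets the standard.
  The employer carries the last stage.
All stages carried — the employer prevails on this issue.
Per-issue: Issue I → employer; Issue II → grievant; Issue III → employer. The grievant must prevail on a majority of issues; overall, the employer prevails.

employer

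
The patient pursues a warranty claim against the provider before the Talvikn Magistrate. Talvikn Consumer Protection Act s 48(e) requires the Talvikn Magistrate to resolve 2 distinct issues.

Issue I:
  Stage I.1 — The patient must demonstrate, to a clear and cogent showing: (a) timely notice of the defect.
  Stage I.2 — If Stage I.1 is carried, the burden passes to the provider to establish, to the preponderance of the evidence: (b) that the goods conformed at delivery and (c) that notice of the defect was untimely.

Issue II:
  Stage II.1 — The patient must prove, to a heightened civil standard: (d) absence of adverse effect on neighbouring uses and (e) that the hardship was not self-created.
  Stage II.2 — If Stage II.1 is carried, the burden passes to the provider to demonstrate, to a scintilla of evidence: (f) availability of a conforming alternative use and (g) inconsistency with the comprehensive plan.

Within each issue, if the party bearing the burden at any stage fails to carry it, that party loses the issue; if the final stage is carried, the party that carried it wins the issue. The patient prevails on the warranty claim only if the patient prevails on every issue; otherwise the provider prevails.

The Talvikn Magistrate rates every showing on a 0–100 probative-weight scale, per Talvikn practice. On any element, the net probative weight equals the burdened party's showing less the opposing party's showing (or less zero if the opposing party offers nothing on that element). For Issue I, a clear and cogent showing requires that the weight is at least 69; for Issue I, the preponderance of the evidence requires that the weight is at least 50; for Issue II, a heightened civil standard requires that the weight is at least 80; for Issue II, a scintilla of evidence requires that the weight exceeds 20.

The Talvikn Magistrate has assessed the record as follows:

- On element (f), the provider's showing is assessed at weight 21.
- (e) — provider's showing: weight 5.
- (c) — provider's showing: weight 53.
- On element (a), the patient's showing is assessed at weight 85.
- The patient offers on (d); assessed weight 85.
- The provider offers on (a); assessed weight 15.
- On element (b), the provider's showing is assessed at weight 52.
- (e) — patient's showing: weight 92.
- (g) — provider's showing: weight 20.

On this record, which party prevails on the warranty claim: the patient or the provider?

provider

— Issue I —
At Stage I.1 the patient must meet a clear and cogent showing (weight is at least 69): on (a) the weight is 85 less the opposing 15 gives net 70, ≥ 69, so (a) meets the standard.
  Stage I.1 is satisfied; the onus moves to the provider.
At Stage I.2 the provider must meet the preponderance of the evidence (weight is at least 50): on (b) the weight is 52, ≥ 50, so (b) meets the standard; on (c) the weight is 53, which does reach 50, so (c) meets the standard.
  All elements met at the final stage.
With every stage satisfied, the provider prevails on this issue.
— Issue II —
Stage II.1 — burden on patient; standard: a heightened civil standard (weight is at least 80).
    (d): 85 ≥ 80 [met]
    (e): 92 − 5 = 87 ≥ 80 [met]
  Stage II.1 carried; the burden shifts to the provider.
Stage II.2 — burden on provider; standard: a scintilla of evidence (weight exceeds 20).
    (f): 21 > 20 [met]
    (g): 20 ≤ 20 [not met]
  Stage II.2 not carried; the provider fails its burden.
The patient prevails on this issue.
Per-issue: Issue I → provider; Issue II → patient. The patient must prevail on every issue; overall, the provider prevails.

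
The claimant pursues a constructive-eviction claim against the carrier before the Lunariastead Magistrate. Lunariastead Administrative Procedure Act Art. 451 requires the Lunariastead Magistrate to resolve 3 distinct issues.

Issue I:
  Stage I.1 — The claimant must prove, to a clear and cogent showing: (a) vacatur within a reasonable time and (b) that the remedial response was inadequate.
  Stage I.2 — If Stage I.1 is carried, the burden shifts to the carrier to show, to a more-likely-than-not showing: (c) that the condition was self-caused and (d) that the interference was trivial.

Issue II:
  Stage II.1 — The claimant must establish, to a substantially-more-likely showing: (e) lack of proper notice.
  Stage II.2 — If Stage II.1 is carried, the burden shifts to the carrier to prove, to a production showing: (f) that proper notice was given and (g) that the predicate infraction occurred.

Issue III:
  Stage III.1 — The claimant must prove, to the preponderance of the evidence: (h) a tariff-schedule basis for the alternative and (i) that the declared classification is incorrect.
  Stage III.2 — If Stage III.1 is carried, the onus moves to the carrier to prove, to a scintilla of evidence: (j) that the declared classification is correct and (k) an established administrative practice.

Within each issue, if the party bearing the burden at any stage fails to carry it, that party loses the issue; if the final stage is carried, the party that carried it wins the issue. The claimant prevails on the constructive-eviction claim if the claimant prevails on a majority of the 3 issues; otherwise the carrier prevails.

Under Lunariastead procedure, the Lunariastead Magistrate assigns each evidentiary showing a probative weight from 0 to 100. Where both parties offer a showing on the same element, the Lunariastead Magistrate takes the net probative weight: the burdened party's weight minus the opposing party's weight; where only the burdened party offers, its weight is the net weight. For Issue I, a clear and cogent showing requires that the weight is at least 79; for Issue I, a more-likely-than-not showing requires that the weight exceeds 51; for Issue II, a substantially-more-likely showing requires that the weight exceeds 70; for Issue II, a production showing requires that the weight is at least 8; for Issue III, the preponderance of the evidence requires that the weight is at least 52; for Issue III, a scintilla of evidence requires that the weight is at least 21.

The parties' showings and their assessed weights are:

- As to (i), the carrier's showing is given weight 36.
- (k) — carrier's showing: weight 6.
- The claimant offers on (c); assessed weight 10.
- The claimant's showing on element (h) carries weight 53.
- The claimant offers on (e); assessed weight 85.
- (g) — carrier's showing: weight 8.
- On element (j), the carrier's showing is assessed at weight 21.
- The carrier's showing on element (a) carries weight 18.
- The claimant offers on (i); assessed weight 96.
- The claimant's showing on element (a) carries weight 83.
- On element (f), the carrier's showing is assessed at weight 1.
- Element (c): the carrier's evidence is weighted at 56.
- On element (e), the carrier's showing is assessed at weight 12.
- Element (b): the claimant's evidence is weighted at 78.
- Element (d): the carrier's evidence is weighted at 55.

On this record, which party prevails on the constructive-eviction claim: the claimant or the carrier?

— Issue I —
Stage I.1 — burden on claimant; standard: a clear and cogent showing (weight is at least 79).
    (a): 83 − 18 = 65 < 79 [not met]
    (b): 78 < 79 [not met]
  Stage I.1 not carried; the claimant fails its burden.
So the carrier prevails on this issue.
— Issue II —
Stage II.1 (claimant, a substantially-more-likely showing, weight exceeds 70): (e) net 85−12=73 > 70 — meets.
  The claimant carries Stage II.1; the carrier now bears the burden.
Stage II.2 (carrier, a production showing, weight is at least 8): (f) 1 < 8 — fails; (g) 8 ≥ 8 — meets.
  The carrier does not carry Stage II.2.
The analysis ends at Stage II.2; the claimant prevails on this issue.
— Issue III —
Stage III.1 — burden on claimant; standard: the preponderance of the evidence (weight is at least 52).
    (h): 53 ≥ 52 [met]
    (i): 96 − 36 = 60 ≥ 52 [met]
  All elements met. The burden passes to the carrier.
Stage III.2 — burden on carrier; standard: a scintilla of evidence (weight is at least 21).
    (j): 21 ≥ 21 [met]
    (k): 6 < 21 [not met]
  Stage III.2 not carried; the carrier fails its burden.
The claimant prevails on this issue.
Per-issue: Issue I → carrier; Issue II → claimant; Issue III → claimant. The claimant must prevail on a majority of issues; overall, the claimant prevails.

claimant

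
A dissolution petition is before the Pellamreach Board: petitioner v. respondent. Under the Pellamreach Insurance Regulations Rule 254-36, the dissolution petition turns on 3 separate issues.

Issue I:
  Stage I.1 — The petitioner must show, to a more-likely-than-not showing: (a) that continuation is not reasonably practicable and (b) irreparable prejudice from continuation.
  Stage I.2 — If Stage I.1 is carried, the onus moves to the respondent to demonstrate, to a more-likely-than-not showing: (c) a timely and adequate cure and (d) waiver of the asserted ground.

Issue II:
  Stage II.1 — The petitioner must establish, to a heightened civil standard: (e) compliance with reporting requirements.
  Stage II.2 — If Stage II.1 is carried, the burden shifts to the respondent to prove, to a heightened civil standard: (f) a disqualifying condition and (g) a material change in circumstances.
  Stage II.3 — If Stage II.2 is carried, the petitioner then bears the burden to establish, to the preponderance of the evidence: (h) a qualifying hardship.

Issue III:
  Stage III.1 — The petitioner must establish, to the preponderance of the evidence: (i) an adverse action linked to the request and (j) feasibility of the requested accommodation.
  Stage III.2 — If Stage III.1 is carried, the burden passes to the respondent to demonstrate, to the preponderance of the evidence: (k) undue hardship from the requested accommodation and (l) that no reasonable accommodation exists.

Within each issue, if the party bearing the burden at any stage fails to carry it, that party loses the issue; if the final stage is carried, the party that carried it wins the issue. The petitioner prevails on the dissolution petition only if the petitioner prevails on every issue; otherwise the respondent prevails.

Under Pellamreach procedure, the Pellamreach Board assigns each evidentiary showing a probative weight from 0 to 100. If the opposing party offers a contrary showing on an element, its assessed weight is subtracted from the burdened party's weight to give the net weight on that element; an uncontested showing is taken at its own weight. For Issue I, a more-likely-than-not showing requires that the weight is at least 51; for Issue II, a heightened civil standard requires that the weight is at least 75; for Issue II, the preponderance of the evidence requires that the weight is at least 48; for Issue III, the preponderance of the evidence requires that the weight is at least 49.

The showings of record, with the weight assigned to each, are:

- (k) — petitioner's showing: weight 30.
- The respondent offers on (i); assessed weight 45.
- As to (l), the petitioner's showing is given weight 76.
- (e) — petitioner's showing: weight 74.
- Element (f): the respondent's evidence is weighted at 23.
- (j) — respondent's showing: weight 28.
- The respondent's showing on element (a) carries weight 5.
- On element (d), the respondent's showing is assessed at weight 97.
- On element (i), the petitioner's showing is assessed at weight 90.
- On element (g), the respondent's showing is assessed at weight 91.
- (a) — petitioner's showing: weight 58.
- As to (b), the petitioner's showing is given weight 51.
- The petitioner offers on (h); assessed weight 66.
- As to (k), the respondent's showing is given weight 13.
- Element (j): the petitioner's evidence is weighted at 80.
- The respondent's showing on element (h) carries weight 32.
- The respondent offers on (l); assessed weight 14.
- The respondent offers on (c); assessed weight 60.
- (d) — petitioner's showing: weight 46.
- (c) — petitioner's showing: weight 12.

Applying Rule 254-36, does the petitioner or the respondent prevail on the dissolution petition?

— Issue I —
Stage I.1 — burden on petitioner; standard: a more-likely-than-not showing (weight is at least 51).
    (a): 58 − 5 = 53 ≥ 51 [met]
    (b): 51 ≥ 51 [met]
  All elements met. The burden passes to the respondent.
Stage I.2 — burden on respondent; standard: a more-likely-than-not showing (weight is at least 51).
    (c): 60 − 12 = 48 < 51 [not met]
    (d): 97 − 46 = 51 ≥ 51 [met]
  The respondent does not carry Stage I.2.
So the petitioner prevails on this issue.
— Issue II —
At Stage II.1 the petitioner must meet a heightened civil standard (weight is at least 75): on (e) the weight is 74, which does not reach 75, so (e) does not meet the standard.
  Stage II.1 not carried; the petitioner fails its burden.
The respondent prevails on this issue.
— Issue III —
At Stage III.1 the petitioner must meet the preponderance of the evidence (weight is at least 49): on (i) the weight is 90 less the opposing 45 gives net 45, < 49, so (i) does not meet the standard; on (j) the weight is 80 less the opposing 28 gives net 52, ≥ 49, so (j) meets the standard.
  Stage III.1 not carried; the petitioner fails its burden.
So the respondent prevails on this issue.
Per-issue: Issue I → petitioner; Issue II → respondent; Issue III → respondent. The petitioner must prevail on every issue; overall, the respondent prevails.

respondent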